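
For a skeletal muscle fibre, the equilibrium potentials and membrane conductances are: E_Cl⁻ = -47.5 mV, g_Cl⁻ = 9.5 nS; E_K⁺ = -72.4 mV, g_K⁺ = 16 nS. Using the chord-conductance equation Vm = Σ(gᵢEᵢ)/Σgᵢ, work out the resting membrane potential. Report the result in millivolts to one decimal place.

-63.1 mV

Σ gᵢEᵢ = 9.5·(-47.5) + 16·(-72.4) = -1609.65
Σ gᵢ = 9.5 + 16 = 25.5
Vm = -1609.65 / 25.5 = -63.12 mV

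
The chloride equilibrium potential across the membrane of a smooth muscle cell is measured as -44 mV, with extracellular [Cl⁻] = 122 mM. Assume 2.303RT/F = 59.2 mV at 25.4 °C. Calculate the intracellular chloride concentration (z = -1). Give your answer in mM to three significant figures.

Nernst: E = (59.2/-1) · log₁₀([out]/[in]), so log₁₀([out]/[in]) = -44.0 × -1 / 59.2 = 0.7432.
[out]/[in] = 10^(0.7432) = 5.537.
[in] = 122 / 5.537 = 22.04 mM.

22.0 mM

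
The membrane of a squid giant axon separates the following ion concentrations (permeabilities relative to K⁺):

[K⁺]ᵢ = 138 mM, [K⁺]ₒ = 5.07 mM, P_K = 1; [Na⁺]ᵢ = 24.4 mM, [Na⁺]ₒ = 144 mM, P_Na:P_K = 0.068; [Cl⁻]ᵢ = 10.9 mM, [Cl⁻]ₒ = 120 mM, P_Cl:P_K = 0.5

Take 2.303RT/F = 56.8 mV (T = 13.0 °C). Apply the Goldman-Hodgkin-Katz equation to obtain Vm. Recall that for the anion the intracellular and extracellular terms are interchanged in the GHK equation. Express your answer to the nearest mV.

Vm = 56.8 · log₁₀[(Σ P·[cation]ₒ + Σ P·[anion]ᵢ) / (Σ P·[cation]ᵢ + Σ P·[anion]ₒ)]
Numerator = 1×5.07 + 0.068×144 + 0.5×10.9 = 20.31
Denominator = 1×138 + 0.068×24.4 + 0.5×120 = 199.7
Vm = 56.8 · log₁₀(0.10173) = 56.8 × (-0.9925) = -56.38 mV

-56 mV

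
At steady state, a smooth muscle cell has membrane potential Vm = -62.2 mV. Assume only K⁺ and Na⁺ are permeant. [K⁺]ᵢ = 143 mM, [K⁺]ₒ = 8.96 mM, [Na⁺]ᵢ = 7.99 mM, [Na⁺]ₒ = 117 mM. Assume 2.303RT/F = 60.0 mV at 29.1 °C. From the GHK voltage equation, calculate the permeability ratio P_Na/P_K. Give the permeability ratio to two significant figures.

Let α = P_Na/P_K. GHK: Vm = 60.0·log₁₀[(Kₒ + α·Naₒ)/(Kᵢ + α·Naᵢ)].
10^(Vm/60.0) = 10^(-62.2/60.0) = 0.091904
So 0.091904·(Kᵢ + α·Naᵢ) = Kₒ + α·Naₒ → α = (0.091904·143.0 − 8.96) / (117.0 − 0.091904·7.99)
α = (13.14 − 8.96) / (117.0 − 0.7343) = 4.182/116.3 = 0.03597

0.036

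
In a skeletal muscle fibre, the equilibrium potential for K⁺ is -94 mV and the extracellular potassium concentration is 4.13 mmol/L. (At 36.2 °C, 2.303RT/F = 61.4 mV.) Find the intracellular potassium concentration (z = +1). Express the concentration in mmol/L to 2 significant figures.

140 mmol/L

Nernst: E = (61.4/1) · log₁₀([out]/[in]), so log₁₀([out]/[in]) = -94.0 × 1 / 61.4 = -1.5309.
[out]/[in] = 10^(-1.5309) = 0.02945.
[in] = 4.13 / 0.02945 = 140.2 mmol/L.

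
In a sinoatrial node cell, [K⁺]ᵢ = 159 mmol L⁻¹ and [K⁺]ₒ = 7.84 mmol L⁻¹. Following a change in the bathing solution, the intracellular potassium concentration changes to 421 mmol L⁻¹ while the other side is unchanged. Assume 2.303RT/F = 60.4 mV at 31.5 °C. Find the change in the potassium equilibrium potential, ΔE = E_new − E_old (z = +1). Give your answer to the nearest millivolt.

-26 mV

E_old = (60.4/1)·log₁₀(7.84/159) = -78.95 mV
E_new = (60.4/1)·log₁₀(7.84/421) = -104.49 mV
ΔE = -104.49 − (-78.95) = -25.54 mV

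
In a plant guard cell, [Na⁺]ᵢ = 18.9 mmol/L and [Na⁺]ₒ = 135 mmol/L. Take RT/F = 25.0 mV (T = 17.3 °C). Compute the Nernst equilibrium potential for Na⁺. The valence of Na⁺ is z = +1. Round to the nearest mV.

49 mV

E = (25.0/z) · ln([Na⁺]_out/[Na⁺]_in) with z = +1.
= (25.0/1) · ln(135/18.9) = 25.00 · ln(7.143)
= 25.00 · (1.9661) = 49.15 mV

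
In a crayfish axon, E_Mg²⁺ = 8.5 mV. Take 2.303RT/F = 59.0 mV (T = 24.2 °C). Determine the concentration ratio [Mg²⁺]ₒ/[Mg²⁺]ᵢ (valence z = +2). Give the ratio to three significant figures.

log₁₀([out]/[in]) = E·z/(59.0) = 8.5 × 2 / 59.0 = 0.2881
[out]/[in] = 10^(0.2881) = 1.941

1.94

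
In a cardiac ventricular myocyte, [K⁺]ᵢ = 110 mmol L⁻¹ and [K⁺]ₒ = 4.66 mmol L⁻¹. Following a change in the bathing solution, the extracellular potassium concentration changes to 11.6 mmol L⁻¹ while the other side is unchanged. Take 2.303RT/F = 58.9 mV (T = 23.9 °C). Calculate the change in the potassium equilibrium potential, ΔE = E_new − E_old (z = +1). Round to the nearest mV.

E_old = (58.9/1)·log₁₀(4.66/110) = -80.87 mV
E_new = (58.9/1)·log₁₀(11.6/110) = -57.54 mV
ΔE = -57.54 − (-80.87) = 23.33 mV

23 mV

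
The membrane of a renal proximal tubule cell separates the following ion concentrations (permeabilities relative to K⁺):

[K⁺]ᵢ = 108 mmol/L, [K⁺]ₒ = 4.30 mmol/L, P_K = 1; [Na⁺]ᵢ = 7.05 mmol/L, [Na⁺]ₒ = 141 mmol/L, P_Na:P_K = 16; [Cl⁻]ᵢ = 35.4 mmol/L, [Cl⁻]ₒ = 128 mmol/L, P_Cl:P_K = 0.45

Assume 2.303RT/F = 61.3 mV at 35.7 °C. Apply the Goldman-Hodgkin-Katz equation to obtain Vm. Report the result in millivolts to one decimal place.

55.9 mV

Vm = 61.3 · log₁₀[(Σ P·[cation]ₒ + Σ P·[anion]ᵢ) / (Σ P·[cation]ᵢ + Σ P·[anion]ₒ)]
Numerator = 1×4.30 + 16×141 + 0.45×35.4 = 2276
Denominator = 1×108 + 16×7.05 + 0.45×128 = 278.4
Vm = 61.3 · log₁₀(8.1761) = 61.3 × (0.9125) = 55.94 mV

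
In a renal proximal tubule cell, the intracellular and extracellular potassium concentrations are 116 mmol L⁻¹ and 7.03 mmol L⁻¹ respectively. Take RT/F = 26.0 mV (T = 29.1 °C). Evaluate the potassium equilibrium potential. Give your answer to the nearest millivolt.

E = (26.0/z) · ln([K⁺]_out/[K⁺]_in) with z = +1.
= (26.0/1) · ln(7.03/116) = 26.00 · ln(0.0606)
= 26.00 · (-2.8034) = -72.89 mV

-73 mV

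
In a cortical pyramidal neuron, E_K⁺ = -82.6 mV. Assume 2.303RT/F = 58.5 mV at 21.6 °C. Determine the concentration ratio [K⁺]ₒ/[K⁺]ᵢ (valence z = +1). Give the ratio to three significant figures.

log₁₀([out]/[in]) = E·z/(58.5) = -82.6 × 1 / 58.5 = -1.4120
[out]/[in] = 10^(-1.4120) = 0.03873

0.0387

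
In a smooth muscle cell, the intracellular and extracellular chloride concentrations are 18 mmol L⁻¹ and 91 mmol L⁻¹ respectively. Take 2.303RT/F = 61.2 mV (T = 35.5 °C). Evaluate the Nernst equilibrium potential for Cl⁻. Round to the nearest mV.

E = (61.2/z) · log₁₀([Cl⁻]_out/[Cl⁻]_in) with z = -1.
For an anion, dividing by z = -1 reverses the sign.
= (61.2/-1) · log₁₀(91/18) = -61.20 · log₁₀(5.056)
= -61.20 · (0.7038) = -43.07 mV

-43 mV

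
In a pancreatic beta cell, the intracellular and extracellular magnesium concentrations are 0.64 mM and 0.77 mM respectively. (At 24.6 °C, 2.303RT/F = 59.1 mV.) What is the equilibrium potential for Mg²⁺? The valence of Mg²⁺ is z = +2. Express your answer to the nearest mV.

2 mV

E = (59.1/z) · log₁₀([Mg²⁺]_out/[Mg²⁺]_in) with z = +2.
= (59.1/2) · log₁₀(0.77/0.64) = 29.55 · log₁₀(1.203)
= 29.55 · (0.0803) = 2.37 mV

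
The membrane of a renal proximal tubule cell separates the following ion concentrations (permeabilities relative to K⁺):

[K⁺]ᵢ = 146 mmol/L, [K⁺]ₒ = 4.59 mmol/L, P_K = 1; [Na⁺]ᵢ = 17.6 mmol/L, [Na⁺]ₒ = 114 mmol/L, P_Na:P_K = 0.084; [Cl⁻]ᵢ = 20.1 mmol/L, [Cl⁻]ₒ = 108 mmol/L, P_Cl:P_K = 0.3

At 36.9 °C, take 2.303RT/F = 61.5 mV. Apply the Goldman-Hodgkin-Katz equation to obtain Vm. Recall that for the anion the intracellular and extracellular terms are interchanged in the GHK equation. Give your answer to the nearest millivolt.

Vm = 61.5 · log₁₀[(Σ P·[cation]ₒ + Σ P·[anion]ᵢ) / (Σ P·[cation]ᵢ + Σ P·[anion]ₒ)]
Numerator = 1×4.59 + 0.084×114 + 0.3×20.1 = 20.2
Denominator = 1×146 + 0.084×17.6 + 0.3×108 = 179.9
Vm = 61.5 · log₁₀(0.11228) = 61.5 × (-0.9497) = -58.41 mV

-58 mV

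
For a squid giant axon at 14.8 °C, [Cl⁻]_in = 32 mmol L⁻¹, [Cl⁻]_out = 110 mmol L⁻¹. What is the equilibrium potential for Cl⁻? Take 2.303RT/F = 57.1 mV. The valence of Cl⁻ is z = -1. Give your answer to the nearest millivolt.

E = (57.1/z) · log₁₀([Cl⁻]_out/[Cl⁻]_in) with z = -1.
For an anion, dividing by z = -1 reverses the sign.
= (57.1/-1) · log₁₀(110/32) = -57.10 · log₁₀(3.438)
= -57.10 · (0.5362) = -30.62 mV

-31 mV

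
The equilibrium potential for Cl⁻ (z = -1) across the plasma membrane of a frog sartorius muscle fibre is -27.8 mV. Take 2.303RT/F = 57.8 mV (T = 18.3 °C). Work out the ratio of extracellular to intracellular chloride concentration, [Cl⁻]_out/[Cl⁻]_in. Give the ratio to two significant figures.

log₁₀([out]/[in]) = E·z/(57.8) = -27.8 × -1 / 57.8 = 0.4810
[out]/[in] = 10^(0.4810) = 3.027

3.0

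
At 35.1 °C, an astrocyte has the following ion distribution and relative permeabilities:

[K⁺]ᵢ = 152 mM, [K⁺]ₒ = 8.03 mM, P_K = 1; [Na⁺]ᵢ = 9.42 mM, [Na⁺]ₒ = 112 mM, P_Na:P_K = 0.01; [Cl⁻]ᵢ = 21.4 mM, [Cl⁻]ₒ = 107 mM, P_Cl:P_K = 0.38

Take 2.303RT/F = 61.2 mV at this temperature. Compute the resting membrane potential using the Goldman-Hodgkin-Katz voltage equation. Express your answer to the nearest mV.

-64 mV

Vm = 61.2 · log₁₀[(Σ P·[cation]ₒ + Σ P·[anion]ᵢ) / (Σ P·[cation]ᵢ + Σ P·[anion]ₒ)]
Numerator = 1×8.03 + 0.01×112 + 0.38×21.4 = 17.28
Denominator = 1×152 + 0.01×9.42 + 0.38×107 = 192.8
Vm = 61.2 · log₁₀(0.089658) = 61.2 × (-1.0474) = -64.10 mV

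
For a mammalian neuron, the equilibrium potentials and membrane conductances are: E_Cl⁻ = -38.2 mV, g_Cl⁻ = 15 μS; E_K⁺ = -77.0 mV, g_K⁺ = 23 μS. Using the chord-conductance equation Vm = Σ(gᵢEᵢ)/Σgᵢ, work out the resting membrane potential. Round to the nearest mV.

-62 mV

Σ gᵢEᵢ = 15·(-38.2) + 23·(-77.0) = -2344.00
Σ gᵢ = 15 + 23 = 38
Vm = -2344.00 / 38 = -61.68 mV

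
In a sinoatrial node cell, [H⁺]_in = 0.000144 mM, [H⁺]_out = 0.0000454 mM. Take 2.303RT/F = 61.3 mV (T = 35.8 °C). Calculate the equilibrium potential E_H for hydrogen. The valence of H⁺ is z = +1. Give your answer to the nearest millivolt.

E = (61.3/z) · log₁₀([H⁺]_out/[H⁺]_in) with z = +1.
= (61.3/1) · log₁₀(0.0000454/0.000144) = 61.30 · log₁₀(0.3153)
= 61.30 · (-0.5013) = -30.73 mV

-31 mV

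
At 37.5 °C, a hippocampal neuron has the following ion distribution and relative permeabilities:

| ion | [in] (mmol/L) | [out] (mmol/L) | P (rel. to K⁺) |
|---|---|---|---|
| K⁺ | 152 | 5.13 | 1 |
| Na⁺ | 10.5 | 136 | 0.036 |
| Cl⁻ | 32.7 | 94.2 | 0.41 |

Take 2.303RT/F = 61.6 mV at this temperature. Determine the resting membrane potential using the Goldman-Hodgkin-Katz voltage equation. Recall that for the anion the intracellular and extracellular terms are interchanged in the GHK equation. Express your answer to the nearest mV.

Vm = 61.6 · log₁₀[(Σ P·[cation]ₒ + Σ P·[anion]ᵢ) / (Σ P·[cation]ᵢ + Σ P·[anion]ₒ)]
Numerator = 1×5.13 + 0.036×136 + 0.41×32.7 = 23.43
Denominator = 1×152 + 0.036×10.5 + 0.41×94.2 = 191
Vm = 61.6 · log₁₀(0.12269) = 61.6 × (-0.9112) = -56.13 mV

-56 mV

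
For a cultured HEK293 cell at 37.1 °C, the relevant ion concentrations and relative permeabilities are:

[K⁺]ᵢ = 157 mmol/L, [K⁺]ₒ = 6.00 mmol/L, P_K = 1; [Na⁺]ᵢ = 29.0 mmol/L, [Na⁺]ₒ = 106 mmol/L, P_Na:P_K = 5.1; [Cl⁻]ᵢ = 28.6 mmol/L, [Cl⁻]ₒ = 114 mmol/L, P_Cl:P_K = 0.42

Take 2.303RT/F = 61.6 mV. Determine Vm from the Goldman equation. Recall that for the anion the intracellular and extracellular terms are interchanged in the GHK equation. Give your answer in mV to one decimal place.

12.3 mV

Vm = 61.6 · log₁₀[(Σ P·[cation]ₒ + Σ P·[anion]ᵢ) / (Σ P·[cation]ᵢ + Σ P·[anion]ₒ)]
Numerator = 1×6.00 + 5.1×106 + 0.42×28.6 = 558.6
Denominator = 1×157 + 5.1×29.0 + 0.42×114 = 352.8
Vm = 61.6 · log₁₀(1.5835) = 61.6 × (0.1996) = 12.30 mV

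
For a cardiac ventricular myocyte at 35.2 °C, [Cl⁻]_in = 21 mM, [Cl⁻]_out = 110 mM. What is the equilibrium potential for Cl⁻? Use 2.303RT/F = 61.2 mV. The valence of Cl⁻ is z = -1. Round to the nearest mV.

-44 mV

E = (61.2/z) · log₁₀([Cl⁻]_out/[Cl⁻]_in) with z = -1.
For an anion, dividing by z = -1 reverses the sign.
= (61.2/-1) · log₁₀(110/21) = -61.20 · log₁₀(5.238)
= -61.20 · (0.7192) = -44.01 mV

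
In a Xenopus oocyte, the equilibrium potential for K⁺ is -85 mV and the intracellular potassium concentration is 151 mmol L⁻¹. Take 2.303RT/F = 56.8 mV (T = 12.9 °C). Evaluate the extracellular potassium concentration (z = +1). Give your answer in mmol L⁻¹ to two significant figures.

4.8 mmol L⁻¹

Nernst: E = (56.8/1) · log₁₀([out]/[in]), so log₁₀([out]/[in]) = -85.0 × 1 / 56.8 = -1.4965.
[out]/[in] = 10^(-1.4965) = 0.03188.
[out] = 0.03188 × 151 = 4.814 mmol L⁻¹.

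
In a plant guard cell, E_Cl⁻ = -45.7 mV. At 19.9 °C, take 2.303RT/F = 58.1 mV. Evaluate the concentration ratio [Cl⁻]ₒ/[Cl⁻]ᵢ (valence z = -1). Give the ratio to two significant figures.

log₁₀([out]/[in]) = E·z/(58.1) = -45.7 × -1 / 58.1 = 0.7866
[out]/[in] = 10^(0.7866) = 6.118

6.1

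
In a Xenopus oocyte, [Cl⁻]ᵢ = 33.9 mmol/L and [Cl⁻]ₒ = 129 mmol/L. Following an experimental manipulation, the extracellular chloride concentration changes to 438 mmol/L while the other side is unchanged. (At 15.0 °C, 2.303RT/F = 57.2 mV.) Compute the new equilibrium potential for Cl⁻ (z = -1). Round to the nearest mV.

-64 mV

After the shift: [Cl⁻]_out = 438, [Cl⁻]_in = 33.9 mmol/L.
E_new = (57.2/-1)·log₁₀(438/33.9) = -57.20 · (1.1113) = -63.56 mV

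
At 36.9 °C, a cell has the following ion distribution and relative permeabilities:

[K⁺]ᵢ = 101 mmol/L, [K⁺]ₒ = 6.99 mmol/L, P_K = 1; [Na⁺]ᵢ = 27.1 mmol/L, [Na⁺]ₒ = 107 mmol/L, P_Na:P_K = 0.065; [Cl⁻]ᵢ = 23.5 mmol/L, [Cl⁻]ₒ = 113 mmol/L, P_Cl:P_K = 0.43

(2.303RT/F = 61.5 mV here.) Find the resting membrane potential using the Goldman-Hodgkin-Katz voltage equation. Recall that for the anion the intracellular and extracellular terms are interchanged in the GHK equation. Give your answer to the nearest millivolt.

Vm = 61.5 · log₁₀[(Σ P·[cation]ₒ + Σ P·[anion]ᵢ) / (Σ P·[cation]ᵢ + Σ P·[anion]ₒ)]
Numerator = 1×6.99 + 0.065×107 + 0.43×23.5 = 24.05
Denominator = 1×101 + 0.065×27.1 + 0.43×113 = 151.4
Vm = 61.5 · log₁₀(0.1589) = 61.5 × (-0.7989) = -49.13 mV

-49 mV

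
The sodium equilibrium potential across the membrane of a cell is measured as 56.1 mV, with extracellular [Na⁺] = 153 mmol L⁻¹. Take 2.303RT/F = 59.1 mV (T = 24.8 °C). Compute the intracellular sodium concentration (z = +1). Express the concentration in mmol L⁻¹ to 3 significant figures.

Nernst: E = (59.1/1) · log₁₀([out]/[in]), so log₁₀([out]/[in]) = 56.1 × 1 / 59.1 = 0.9492.
[out]/[in] = 10^(0.9492) = 8.897.
[in] = 153 / 8.897 = 17.2 mmol L⁻¹.

17.2 mmol L⁻¹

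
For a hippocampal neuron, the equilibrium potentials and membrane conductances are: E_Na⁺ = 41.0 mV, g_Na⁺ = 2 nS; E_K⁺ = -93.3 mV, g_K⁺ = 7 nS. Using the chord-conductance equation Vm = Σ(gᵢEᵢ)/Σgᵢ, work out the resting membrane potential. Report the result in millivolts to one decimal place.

Σ gᵢEᵢ = 2·(41.0) + 7·(-93.3) = -571.10
Σ gᵢ = 2 + 7 = 9
Vm = -571.10 / 9 = -63.46 mV

-63.5 mV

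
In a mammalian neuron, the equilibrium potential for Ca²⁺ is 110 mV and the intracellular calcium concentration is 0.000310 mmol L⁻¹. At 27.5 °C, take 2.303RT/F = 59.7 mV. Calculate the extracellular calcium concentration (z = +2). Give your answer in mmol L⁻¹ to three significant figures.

Nernst: E = (59.7/2) · log₁₀([out]/[in]), so log₁₀([out]/[in]) = 110.0 × 2 / 59.7 = 3.6851.
[out]/[in] = 10^(3.6851) = 4843.
[out] = 4843 × 0.000310 = 1.501 mmol L⁻¹.

1.50 mmol L⁻¹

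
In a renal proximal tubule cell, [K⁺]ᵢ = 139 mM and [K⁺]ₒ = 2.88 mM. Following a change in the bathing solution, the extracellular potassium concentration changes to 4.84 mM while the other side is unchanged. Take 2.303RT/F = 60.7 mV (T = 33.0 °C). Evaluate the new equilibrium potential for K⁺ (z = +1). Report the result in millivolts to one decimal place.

-88.5 mV

After the shift: [K⁺]_out = 4.84, [K⁺]_in = 139 mM.
E_new = (60.7/1)·log₁₀(4.84/139) = 60.70 · (-1.4582) = -88.51 mV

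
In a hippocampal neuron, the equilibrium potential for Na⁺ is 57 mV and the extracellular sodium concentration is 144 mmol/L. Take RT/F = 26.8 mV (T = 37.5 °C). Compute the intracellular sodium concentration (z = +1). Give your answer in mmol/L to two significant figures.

Nernst: E = (26.8/1) · ln([out]/[in]), so ln([out]/[in]) = 57.0 × 1 / 26.8 = 2.1269.
[out]/[in] = e^(2.1269) = 8.389.
[in] = 144 / 8.389 = 17.17 mmol/L.

17 mmol/L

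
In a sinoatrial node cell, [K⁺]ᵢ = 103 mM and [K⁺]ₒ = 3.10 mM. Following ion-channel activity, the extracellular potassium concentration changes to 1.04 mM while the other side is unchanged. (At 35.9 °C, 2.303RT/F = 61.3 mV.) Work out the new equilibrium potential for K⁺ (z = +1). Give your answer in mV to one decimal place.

After the shift: [K⁺]_out = 1.04, [K⁺]_in = 103 mM.
E_new = (61.3/1)·log₁₀(1.04/103) = 61.30 · (-1.9958) = -122.34 mV

-122.3 mV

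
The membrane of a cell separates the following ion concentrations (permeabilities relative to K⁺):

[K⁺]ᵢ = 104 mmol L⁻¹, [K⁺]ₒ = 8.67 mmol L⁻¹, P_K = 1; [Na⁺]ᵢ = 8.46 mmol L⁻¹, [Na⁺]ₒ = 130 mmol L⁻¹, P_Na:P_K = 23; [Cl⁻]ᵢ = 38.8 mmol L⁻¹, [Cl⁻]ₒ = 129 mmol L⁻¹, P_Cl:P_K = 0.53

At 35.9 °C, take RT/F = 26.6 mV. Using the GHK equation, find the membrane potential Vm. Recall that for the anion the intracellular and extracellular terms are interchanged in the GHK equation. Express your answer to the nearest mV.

Vm = 26.6 · ln[(Σ P·[cation]ₒ + Σ P·[anion]ᵢ) / (Σ P·[cation]ᵢ + Σ P·[anion]ₒ)]
Numerator = 1×8.67 + 23×130 + 0.53×38.8 = 3019
Denominator = 1×104 + 23×8.46 + 0.53×129 = 367
Vm = 26.6 · ln(8.2279) = 26.6 × (2.1075) = 56.06 mV

56 mV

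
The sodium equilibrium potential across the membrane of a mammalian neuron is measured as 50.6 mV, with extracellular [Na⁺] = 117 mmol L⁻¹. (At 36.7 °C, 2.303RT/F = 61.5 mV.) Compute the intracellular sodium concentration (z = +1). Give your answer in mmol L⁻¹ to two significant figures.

18 mmol L⁻¹

Nernst: E = (61.5/1) · log₁₀([out]/[in]), so log₁₀([out]/[in]) = 50.6 × 1 / 61.5 = 0.8228.
[out]/[in] = 10^(0.8228) = 6.649.
[in] = 117 / 6.649 = 17.6 mmol L⁻¹.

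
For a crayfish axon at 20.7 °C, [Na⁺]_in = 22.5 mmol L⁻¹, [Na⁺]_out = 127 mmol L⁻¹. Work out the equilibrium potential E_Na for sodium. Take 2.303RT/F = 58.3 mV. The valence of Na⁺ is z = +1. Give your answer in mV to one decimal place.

43.8 mV

E = (58.3/z) · log₁₀([Na⁺]_out/[Na⁺]_in) with z = +1.
= (58.3/1) · log₁₀(127/22.5) = 58.30 · log₁₀(5.644)
= 58.30 · (0.7516) = 43.82 mV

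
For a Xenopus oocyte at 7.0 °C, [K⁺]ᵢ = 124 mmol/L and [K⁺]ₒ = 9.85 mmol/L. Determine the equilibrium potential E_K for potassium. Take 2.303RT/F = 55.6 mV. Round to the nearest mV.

E = (55.6/z) · log₁₀([K⁺]_out/[K⁺]_in) with z = +1.
= (55.6/1) · log₁₀(9.85/124) = 55.60 · log₁₀(0.07944)
= 55.60 · (-1.1000) = -61.16 mV

-61 mV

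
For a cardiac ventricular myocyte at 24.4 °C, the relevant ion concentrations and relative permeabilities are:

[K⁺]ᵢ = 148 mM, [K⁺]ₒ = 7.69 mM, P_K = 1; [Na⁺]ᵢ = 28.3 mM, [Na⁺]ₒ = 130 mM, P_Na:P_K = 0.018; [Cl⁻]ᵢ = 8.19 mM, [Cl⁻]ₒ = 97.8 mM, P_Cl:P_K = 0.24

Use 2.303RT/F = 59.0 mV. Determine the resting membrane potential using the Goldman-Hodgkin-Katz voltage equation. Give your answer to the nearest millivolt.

-68 mV

Vm = 59.0 · log₁₀[(Σ P·[cation]ₒ + Σ P·[anion]ᵢ) / (Σ P·[cation]ᵢ + Σ P·[anion]ₒ)]
Numerator = 1×7.69 + 0.018×130 + 0.24×8.19 = 12
Denominator = 1×148 + 0.018×28.3 + 0.24×97.8 = 172
Vm = 59.0 · log₁₀(0.069749) = 59.0 × (-1.1565) = -68.23 mV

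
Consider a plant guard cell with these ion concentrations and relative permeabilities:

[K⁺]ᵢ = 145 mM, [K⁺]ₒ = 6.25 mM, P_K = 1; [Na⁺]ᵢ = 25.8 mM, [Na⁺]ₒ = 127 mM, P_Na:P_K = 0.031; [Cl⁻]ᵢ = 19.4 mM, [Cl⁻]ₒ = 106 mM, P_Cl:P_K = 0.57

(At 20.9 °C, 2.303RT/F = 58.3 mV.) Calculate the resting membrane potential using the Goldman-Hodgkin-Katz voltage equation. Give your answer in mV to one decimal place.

Vm = 58.3 · log₁₀[(Σ P·[cation]ₒ + Σ P·[anion]ᵢ) / (Σ P·[cation]ᵢ + Σ P·[anion]ₒ)]
Numerator = 1×6.25 + 0.031×127 + 0.57×19.4 = 21.24
Denominator = 1×145 + 0.031×25.8 + 0.57×106 = 206.2
Vm = 58.3 · log₁₀(0.10302) = 58.3 × (-0.9871) = -57.55 mV

-57.5 mV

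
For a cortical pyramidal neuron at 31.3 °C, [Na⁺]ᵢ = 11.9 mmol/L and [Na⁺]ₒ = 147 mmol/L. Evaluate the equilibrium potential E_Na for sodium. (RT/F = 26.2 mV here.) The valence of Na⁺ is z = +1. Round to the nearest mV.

66 mV

E = (26.2/z) · ln([Na⁺]_out/[Na⁺]_in) with z = +1.
= (26.2/1) · ln(147/11.9) = 26.20 · ln(12.35)
= 26.20 · (2.5139) = 65.86 mV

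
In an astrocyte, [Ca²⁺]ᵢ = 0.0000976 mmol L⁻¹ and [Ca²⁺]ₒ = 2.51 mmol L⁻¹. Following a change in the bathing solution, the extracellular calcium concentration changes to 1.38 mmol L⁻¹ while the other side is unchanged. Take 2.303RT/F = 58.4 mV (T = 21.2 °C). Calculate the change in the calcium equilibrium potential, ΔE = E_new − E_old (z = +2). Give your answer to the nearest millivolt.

-8 mV

E_old = (58.4/2)·log₁₀(2.51/0.0000976) = 128.78 mV
E_new = (58.4/2)·log₁₀(1.38/0.0000976) = 121.19 mV
ΔE = 121.19 − (128.78) = -7.59 mV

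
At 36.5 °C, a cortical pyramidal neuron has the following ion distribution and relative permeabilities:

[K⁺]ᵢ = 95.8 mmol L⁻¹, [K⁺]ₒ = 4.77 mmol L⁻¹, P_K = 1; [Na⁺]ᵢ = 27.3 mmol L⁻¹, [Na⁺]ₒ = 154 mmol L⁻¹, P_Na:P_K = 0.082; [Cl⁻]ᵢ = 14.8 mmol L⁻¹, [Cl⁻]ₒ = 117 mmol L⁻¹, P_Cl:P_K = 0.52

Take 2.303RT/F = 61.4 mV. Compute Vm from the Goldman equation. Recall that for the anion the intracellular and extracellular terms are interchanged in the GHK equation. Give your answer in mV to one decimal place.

Vm = 61.4 · log₁₀[(Σ P·[cation]ₒ + Σ P·[anion]ᵢ) / (Σ P·[cation]ᵢ + Σ P·[anion]ₒ)]
Numerator = 1×4.77 + 0.082×154 + 0.52×14.8 = 25.09
Denominator = 1×95.8 + 0.082×27.3 + 0.52×117 = 158.9
Vm = 61.4 · log₁₀(0.15794) = 61.4 × (-0.8015) = -49.21 mV

-49.2 mV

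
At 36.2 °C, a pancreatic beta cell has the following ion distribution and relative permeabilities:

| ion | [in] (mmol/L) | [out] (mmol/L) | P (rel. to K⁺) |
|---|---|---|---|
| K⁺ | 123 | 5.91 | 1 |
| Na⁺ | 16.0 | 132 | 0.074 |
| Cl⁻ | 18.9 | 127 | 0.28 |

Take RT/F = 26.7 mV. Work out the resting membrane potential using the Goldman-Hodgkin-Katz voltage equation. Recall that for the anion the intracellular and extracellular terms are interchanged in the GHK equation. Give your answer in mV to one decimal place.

Vm = 26.7 · ln[(Σ P·[cation]ₒ + Σ P·[anion]ᵢ) / (Σ P·[cation]ᵢ + Σ P·[anion]ₒ)]
Numerator = 1×5.91 + 0.074×132 + 0.28×18.9 = 20.97
Denominator = 1×123 + 0.074×16.0 + 0.28×127 = 159.7
Vm = 26.7 · ln(0.13127) = 26.7 × (-2.0305) = -54.21 mV

-54.2 mV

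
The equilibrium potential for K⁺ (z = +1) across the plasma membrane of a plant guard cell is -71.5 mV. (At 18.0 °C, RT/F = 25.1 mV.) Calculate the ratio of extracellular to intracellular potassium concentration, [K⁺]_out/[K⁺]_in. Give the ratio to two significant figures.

ln([out]/[in]) = E·z/(25.1) = -71.5 × 1 / 25.1 = -2.8486
[out]/[in] = e^(-2.8486) = 0.05793

0.058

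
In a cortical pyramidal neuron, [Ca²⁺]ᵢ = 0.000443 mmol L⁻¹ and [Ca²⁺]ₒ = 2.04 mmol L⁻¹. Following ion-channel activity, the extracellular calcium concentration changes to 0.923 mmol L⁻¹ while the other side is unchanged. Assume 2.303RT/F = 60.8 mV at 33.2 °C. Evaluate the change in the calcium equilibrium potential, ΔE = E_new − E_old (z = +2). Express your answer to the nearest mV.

E_old = (60.8/2)·log₁₀(2.04/0.000443) = 111.36 mV
E_new = (60.8/2)·log₁₀(0.923/0.000443) = 100.89 mV
ΔE = 100.89 − (111.36) = -10.47 mV

-10 mV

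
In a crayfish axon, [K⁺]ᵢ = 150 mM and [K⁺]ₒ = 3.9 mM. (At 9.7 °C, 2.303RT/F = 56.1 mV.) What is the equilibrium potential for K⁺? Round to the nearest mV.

E = (56.1/z) · log₁₀([K⁺]_out/[K⁺]_in) with z = +1.
= (56.1/1) · log₁₀(3.9/150) = 56.10 · log₁₀(0.026)
= 56.10 · (-1.5850) = -88.92 mV

-89 mV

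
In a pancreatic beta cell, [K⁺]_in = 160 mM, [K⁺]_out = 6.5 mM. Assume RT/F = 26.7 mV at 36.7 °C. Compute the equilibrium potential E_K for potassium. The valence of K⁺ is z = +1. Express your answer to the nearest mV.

-86 mV

E = (26.7/z) · ln([K⁺]_out/[K⁺]_in) with z = +1.
= (26.7/1) · ln(6.5/160) = 26.70 · ln(0.04063)
= 26.70 · (-3.2034) = -85.53 mV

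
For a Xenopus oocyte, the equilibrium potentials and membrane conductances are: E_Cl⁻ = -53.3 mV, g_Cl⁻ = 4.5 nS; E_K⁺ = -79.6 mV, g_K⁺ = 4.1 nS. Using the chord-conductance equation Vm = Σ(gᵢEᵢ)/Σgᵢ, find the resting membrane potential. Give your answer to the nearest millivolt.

Σ gᵢEᵢ = 4.5·(-53.3) + 4.1·(-79.6) = -566.21
Σ gᵢ = 4.5 + 4.1 = 8.6
Vm = -566.21 / 8.6 = -65.84 mV

-66 mV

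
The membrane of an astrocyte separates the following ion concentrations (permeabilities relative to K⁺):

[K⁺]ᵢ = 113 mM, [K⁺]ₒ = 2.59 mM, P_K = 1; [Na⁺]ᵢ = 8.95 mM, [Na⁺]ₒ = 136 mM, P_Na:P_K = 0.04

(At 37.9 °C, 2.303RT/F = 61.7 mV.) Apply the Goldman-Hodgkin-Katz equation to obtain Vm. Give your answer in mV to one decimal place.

-70.9 mV

Vm = 61.7 · log₁₀[(Σ P·[cation]ₒ + Σ P·[anion]ᵢ) / (Σ P·[cation]ᵢ + Σ P·[anion]ₒ)]
Numerator = 1×2.59 + 0.04×136 = 8.03
Denominator = 1×113 + 0.04×8.95 = 113.4
Vm = 61.7 · log₁₀(0.070838) = 61.7 × (-1.1497) = -70.94 mV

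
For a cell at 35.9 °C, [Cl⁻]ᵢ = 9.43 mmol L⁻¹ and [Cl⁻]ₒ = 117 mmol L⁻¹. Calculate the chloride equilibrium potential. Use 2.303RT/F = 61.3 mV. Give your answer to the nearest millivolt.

E = (61.3/z) · log₁₀([Cl⁻]_out/[Cl⁻]_in) with z = -1.
For an anion, dividing by z = -1 reverses the sign.
= (61.3/-1) · log₁₀(117/9.43) = -61.30 · log₁₀(12.41)
= -61.30 · (1.0937) = -67.04 mV

-67 mV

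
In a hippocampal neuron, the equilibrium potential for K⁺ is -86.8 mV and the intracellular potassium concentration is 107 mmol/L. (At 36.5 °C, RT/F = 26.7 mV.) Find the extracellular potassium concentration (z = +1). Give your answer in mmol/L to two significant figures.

4.1 mmol/L

Nernst: E = (26.7/1) · ln([out]/[in]), so ln([out]/[in]) = -86.8 × 1 / 26.7 = -3.2509.
[out]/[in] = e^(-3.2509) = 0.03874.
[out] = 0.03874 × 107 = 4.145 mmol/L.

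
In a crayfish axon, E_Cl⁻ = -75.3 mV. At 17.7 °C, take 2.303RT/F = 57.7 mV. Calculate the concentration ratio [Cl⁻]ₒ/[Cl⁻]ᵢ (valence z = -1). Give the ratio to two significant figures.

20

log₁₀([out]/[in]) = E·z/(57.7) = -75.3 × -1 / 57.7 = 1.3050
[out]/[in] = 10^(1.3050) = 20.18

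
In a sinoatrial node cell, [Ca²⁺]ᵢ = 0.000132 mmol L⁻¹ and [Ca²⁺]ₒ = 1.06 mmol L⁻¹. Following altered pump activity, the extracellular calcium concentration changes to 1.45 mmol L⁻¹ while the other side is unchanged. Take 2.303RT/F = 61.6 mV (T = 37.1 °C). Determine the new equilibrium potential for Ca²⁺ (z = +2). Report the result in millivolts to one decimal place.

After the shift: [Ca²⁺]_out = 1.45, [Ca²⁺]_in = 0.000132 mmol L⁻¹.
E_new = (61.6/2)·log₁₀(1.45/0.000132) = 30.80 · (4.0408) = 124.46 mV

124.5 mV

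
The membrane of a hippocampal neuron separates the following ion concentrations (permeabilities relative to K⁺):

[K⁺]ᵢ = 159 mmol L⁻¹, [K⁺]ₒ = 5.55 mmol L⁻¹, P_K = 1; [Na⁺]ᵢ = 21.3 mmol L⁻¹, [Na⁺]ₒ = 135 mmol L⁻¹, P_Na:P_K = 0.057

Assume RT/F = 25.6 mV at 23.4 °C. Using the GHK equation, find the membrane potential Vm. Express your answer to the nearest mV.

Vm = 25.6 · ln[(Σ P·[cation]ₒ + Σ P·[anion]ᵢ) / (Σ P·[cation]ᵢ + Σ P·[anion]ₒ)]
Numerator = 1×5.55 + 0.057×135 = 13.25
Denominator = 1×159 + 0.057×21.3 = 160.2
Vm = 25.6 · ln(0.082671) = 25.6 × (-2.4929) = -63.82 mV

-64 mV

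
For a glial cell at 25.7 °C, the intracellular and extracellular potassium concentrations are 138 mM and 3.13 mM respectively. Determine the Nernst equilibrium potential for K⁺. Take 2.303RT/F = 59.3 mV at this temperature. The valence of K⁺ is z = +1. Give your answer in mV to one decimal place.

E = (59.3/z) · log₁₀([K⁺]_out/[K⁺]_in) with z = +1.
= (59.3/1) · log₁₀(3.13/138) = 59.30 · log₁₀(0.02268)
= 59.30 · (-1.6443) = -97.51 mV

-97.5 mV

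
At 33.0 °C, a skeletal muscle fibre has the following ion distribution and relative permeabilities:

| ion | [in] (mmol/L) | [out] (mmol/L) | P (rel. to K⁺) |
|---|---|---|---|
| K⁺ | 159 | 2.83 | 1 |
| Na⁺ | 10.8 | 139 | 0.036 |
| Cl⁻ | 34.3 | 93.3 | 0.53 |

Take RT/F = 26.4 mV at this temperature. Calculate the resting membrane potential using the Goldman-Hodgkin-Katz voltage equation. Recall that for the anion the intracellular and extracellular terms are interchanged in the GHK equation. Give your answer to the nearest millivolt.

-55 mV

Vm = 26.4 · ln[(Σ P·[cation]ₒ + Σ P·[anion]ᵢ) / (Σ P·[cation]ᵢ + Σ P·[anion]ₒ)]
Numerator = 1×2.83 + 0.036×139 + 0.53×34.3 = 26.01
Denominator = 1×159 + 0.036×10.8 + 0.53×93.3 = 208.8
Vm = 26.4 · ln(0.12456) = 26.4 × (-2.0830) = -54.99 mV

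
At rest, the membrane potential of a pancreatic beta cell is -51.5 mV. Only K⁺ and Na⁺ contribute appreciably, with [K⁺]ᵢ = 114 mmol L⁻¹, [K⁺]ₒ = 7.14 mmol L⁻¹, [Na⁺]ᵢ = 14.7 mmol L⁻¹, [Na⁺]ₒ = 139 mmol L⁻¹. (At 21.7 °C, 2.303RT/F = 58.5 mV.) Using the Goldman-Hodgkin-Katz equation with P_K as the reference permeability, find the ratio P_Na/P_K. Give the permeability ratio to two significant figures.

Let α = P_Na/P_K. GHK: Vm = 58.5·log₁₀[(Kₒ + α·Naₒ)/(Kᵢ + α·Naᵢ)].
10^(Vm/58.5) = 10^(-51.5/58.5) = 0.13172
So 0.13172·(Kᵢ + α·Naᵢ) = Kₒ + α·Naₒ → α = (0.13172·114.0 − 7.14) / (139.0 − 0.13172·14.7)
α = (15.02 − 7.14) / (139.0 − 1.936) = 7.876/137.1 = 0.05746

0.057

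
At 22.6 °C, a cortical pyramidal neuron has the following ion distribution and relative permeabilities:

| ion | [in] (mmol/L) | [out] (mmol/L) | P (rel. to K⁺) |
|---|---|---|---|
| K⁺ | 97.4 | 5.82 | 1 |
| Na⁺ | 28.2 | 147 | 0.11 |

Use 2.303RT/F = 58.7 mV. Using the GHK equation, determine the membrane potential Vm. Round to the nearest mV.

-39 mV

Vm = 58.7 · log₁₀[(Σ P·[cation]ₒ + Σ P·[anion]ᵢ) / (Σ P·[cation]ᵢ + Σ P·[anion]ₒ)]
Numerator = 1×5.82 + 0.11×147 = 21.99
Denominator = 1×97.4 + 0.11×28.2 = 100.5
Vm = 58.7 · log₁₀(0.2188) = 58.7 × (-0.6599) = -38.74 mV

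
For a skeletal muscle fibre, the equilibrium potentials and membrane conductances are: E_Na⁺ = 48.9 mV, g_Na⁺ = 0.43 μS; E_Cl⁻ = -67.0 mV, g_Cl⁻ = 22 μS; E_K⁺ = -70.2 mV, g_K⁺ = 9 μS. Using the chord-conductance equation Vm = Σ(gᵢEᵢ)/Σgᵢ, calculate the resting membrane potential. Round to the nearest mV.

-66 mV

Σ gᵢEᵢ = 0.43·(48.9) + 22·(-67.0) + 9·(-70.2) = -2084.77
Σ gᵢ = 0.43 + 22 + 9 = 31.43
Vm = -2084.77 / 31.43 = -66.33 mV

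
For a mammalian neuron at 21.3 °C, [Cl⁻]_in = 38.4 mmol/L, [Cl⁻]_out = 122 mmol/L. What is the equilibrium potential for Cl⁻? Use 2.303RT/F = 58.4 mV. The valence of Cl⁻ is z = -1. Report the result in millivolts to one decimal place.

-29.3 mV

E = (58.4/z) · log₁₀([Cl⁻]_out/[Cl⁻]_in) with z = -1.
For an anion, dividing by z = -1 reverses the sign.
= (58.4/-1) · log₁₀(122/38.4) = -58.40 · log₁₀(3.177)
= -58.40 · (0.5020) = -29.32 mV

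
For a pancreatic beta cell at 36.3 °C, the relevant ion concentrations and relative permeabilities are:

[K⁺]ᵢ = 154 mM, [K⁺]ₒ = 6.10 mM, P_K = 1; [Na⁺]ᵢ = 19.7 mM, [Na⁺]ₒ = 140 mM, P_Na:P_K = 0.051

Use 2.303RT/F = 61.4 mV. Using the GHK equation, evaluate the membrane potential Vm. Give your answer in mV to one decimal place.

Vm = 61.4 · log₁₀[(Σ P·[cation]ₒ + Σ P·[anion]ᵢ) / (Σ P·[cation]ᵢ + Σ P·[anion]ₒ)]
Numerator = 1×6.10 + 0.051×140 = 13.24
Denominator = 1×154 + 0.051×19.7 = 155
Vm = 61.4 · log₁₀(0.085417) = 61.4 × (-1.0685) = -65.60 mV

-65.6 mV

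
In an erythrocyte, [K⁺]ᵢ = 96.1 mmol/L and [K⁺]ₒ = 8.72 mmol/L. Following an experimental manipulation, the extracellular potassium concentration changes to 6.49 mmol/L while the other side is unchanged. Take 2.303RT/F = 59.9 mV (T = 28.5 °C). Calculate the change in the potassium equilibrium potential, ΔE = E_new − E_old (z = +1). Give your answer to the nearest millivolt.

E_old = (59.9/1)·log₁₀(8.72/96.1) = -62.43 mV
E_new = (59.9/1)·log₁₀(6.49/96.1) = -70.11 mV
ΔE = -70.11 − (-62.43) = -7.68 mV

-8 mV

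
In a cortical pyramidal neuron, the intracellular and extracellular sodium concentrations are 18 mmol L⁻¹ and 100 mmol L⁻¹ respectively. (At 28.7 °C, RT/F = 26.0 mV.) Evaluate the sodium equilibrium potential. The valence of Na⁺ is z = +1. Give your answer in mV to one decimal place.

E = (26.0/z) · ln([Na⁺]_out/[Na⁺]_in) with z = +1.
= (26.0/1) · ln(100/18) = 26.00 · ln(5.556)
= 26.00 · (1.7148) = 44.58 mV

44.6 mV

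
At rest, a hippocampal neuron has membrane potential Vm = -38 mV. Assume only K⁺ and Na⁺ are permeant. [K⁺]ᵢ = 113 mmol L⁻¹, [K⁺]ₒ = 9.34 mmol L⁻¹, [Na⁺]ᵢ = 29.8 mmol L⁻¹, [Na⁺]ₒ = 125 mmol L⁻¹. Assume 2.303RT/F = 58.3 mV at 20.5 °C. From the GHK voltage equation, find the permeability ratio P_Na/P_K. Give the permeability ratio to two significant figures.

Let α = P_Na/P_K. GHK: Vm = 58.3·log₁₀[(Kₒ + α·Naₒ)/(Kᵢ + α·Naᵢ)].
10^(Vm/58.3) = 10^(-38.0/58.3) = 0.22295
So 0.22295·(Kᵢ + α·Naᵢ) = Kₒ + α·Naₒ → α = (0.22295·113.0 − 9.34) / (125.0 − 0.22295·29.8)
α = (25.19 − 9.34) / (125.0 − 6.644) = 15.85/118.4 = 0.1339

0.13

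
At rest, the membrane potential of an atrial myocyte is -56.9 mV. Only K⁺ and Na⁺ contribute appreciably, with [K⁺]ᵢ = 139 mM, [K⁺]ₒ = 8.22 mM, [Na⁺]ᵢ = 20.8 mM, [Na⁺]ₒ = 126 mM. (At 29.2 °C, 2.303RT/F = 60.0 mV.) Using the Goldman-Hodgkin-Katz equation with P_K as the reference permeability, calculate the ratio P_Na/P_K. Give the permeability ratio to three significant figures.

Let α = P_Na/P_K. GHK: Vm = 60.0·log₁₀[(Kₒ + α·Naₒ)/(Kᵢ + α·Naᵢ)].
10^(Vm/60.0) = 10^(-56.9/60.0) = 0.11263
So 0.11263·(Kᵢ + α·Naᵢ) = Kₒ + α·Naₒ → α = (0.11263·139.0 − 8.22) / (126.0 − 0.11263·20.8)
α = (15.66 − 8.22) / (126.0 − 2.343) = 7.436/123.7 = 0.06013

0.0601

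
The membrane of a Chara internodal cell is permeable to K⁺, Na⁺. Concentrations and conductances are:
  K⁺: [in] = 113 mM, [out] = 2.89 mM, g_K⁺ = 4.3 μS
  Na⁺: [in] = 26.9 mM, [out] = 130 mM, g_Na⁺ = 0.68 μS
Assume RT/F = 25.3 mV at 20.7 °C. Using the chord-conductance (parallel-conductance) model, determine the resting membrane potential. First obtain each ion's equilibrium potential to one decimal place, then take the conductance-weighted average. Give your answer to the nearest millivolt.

-75 mV

E_K⁺ = (25.3/1)·ln(2.89/113) = -92.8 mV
E_Na⁺ = (25.3/1)·ln(130/26.9) = 39.9 mV
Vm = (Σ gᵢEᵢ)/(Σ gᵢ) = (4.3·-92.8 + 0.68·39.9) / (4.3 + 0.68)
= -371.91 / 4.98 = -74.68 mV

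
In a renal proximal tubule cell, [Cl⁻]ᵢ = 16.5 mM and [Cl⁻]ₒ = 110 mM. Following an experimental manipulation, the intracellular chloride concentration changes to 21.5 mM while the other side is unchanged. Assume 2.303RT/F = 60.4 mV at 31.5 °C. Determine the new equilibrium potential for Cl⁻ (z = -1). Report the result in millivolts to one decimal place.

-42.8 mV

After the shift: [Cl⁻]_out = 110, [Cl⁻]_in = 21.5 mM.
E_new = (60.4/-1)·log₁₀(110/21.5) = -60.40 · (0.7090) = -42.82 mV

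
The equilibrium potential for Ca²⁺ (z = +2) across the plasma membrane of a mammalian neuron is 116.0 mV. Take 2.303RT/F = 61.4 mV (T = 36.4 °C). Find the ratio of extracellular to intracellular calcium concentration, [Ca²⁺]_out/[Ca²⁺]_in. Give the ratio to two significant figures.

6000

log₁₀([out]/[in]) = E·z/(61.4) = 116.0 × 2 / 61.4 = 3.7785
[out]/[in] = 10^(3.7785) = 6005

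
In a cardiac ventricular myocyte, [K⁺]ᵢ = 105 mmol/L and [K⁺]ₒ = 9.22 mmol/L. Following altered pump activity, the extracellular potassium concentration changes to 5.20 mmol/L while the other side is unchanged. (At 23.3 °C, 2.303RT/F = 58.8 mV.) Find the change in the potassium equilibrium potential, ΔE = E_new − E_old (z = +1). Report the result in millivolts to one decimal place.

-14.6 mV

E_old = (58.8/1)·log₁₀(9.22/105) = -62.12 mV
E_new = (58.8/1)·log₁₀(5.20/105) = -76.74 mV
ΔE = -76.74 − (-62.12) = -14.63 mV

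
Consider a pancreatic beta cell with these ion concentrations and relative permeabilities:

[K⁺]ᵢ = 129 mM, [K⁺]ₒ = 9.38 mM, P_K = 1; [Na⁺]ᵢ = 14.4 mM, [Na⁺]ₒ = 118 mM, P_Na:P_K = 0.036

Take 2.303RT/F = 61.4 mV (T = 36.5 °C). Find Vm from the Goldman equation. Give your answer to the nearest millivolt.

-60 mV

Vm = 61.4 · log₁₀[(Σ P·[cation]ₒ + Σ P·[anion]ᵢ) / (Σ P·[cation]ᵢ + Σ P·[anion]ₒ)]
Numerator = 1×9.38 + 0.036×118 = 13.63
Denominator = 1×129 + 0.036×14.4 = 129.5
Vm = 61.4 · log₁₀(0.10522) = 61.4 × (-0.9779) = -60.04 mV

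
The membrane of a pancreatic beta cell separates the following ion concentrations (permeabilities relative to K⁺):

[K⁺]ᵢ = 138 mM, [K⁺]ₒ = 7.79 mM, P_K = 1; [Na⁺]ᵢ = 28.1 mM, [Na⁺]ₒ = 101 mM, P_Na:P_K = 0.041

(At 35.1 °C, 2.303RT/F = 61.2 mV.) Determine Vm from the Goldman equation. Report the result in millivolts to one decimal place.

Vm = 61.2 · log₁₀[(Σ P·[cation]ₒ + Σ P·[anion]ᵢ) / (Σ P·[cation]ᵢ + Σ P·[anion]ₒ)]
Numerator = 1×7.79 + 0.041×101 = 11.93
Denominator = 1×138 + 0.041×28.1 = 139.2
Vm = 61.2 · log₁₀(0.085741) = 61.2 × (-1.0668) = -65.29 mV

-65.3 mV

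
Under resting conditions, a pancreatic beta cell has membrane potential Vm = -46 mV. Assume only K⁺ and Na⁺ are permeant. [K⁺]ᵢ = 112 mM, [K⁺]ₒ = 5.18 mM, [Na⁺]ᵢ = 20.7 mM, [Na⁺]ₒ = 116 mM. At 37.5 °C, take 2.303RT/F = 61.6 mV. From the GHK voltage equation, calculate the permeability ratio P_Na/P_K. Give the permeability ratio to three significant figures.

0.133

Let α = P_Na/P_K. GHK: Vm = 61.6·log₁₀[(Kₒ + α·Naₒ)/(Kᵢ + α·Naᵢ)].
10^(Vm/61.6) = 10^(-46.0/61.6) = 0.17916
So 0.17916·(Kᵢ + α·Naᵢ) = Kₒ + α·Naₒ → α = (0.17916·112.0 − 5.18) / (116.0 − 0.17916·20.7)
α = (20.07 − 5.18) / (116.0 − 3.709) = 14.89/112.3 = 0.1326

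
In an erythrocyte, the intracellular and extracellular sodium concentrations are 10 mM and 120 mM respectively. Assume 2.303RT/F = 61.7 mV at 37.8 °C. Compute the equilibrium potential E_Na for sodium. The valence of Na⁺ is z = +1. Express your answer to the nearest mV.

67 mV

E = (61.7/z) · log₁₀([Na⁺]_out/[Na⁺]_in) with z = +1.
= (61.7/1) · log₁₀(120/10) = 61.70 · log₁₀(12)
= 61.70 · (1.0792) = 66.59 mV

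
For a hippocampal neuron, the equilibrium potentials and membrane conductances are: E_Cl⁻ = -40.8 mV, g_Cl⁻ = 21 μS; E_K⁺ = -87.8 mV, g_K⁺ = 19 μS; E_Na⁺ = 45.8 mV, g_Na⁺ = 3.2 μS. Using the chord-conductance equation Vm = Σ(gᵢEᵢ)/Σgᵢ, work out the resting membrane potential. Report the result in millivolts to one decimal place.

Σ gᵢEᵢ = 21·(-40.8) + 19·(-87.8) + 3.2·(45.8) = -2378.44
Σ gᵢ = 21 + 19 + 3.2 = 43.2
Vm = -2378.44 / 43.2 = -55.06 mV

-55.1 mV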